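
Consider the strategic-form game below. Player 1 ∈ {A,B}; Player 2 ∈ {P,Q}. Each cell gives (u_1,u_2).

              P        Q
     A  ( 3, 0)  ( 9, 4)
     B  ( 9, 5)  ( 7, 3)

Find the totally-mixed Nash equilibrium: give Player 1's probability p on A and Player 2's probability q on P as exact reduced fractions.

P1 indiff ⇒ q·3+(1-q)·9 = q·9+(1-q)·7 ⇒ q(-6) = (1-q)(-2) ⇒ q = 1/4
P2 indiff ⇒ p·0+(1-p)·5 = p·4+(1-p)·3 ⇒ p(-4) = (1-p)(-2) ⇒ p = 1/3

p=1/3, q=1/4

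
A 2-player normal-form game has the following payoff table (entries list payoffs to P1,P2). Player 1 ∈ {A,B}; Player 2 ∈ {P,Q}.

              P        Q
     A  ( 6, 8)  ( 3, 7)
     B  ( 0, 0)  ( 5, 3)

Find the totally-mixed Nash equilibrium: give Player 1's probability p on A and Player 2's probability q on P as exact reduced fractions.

P1 indiff ⇒ q·6+(1-q)·3 = q·0+(1-q)·5 ⇒ q(6) = (1-q)(2) ⇒ q = 1/4
P2 indiff ⇒ p·8+(1-p)·0 = p·7+(1-p)·3 ⇒ p(1) = (1-p)(3) ⇒ p = 3/4

(p,q) = (3/4, 1/4)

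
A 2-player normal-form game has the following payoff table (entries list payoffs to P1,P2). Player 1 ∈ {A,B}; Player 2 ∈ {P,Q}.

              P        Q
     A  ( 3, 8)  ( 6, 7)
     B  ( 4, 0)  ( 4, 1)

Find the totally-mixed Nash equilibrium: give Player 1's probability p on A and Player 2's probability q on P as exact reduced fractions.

P1 indiff ⇒ q·3+(1-q)·6 = q·4+(1-q)·4 ⇒ q(-1) = (1-q)(-2) ⇒ q = 2/3
P2 indiff ⇒ p·8+(1-p)·0 = p·7+(1-p)·1 ⇒ p(1) = (1-p)(1) ⇒ p = 1/2

P1 mixes 1/2 on A; P2 mixes 2/3 on P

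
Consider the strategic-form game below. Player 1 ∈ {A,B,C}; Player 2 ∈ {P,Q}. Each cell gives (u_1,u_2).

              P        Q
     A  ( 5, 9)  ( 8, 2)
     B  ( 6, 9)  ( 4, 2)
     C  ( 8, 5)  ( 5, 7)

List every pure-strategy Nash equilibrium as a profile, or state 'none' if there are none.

PSNE: ∅

(A,P): not NE [P1→C gives 8>5]
(A,Q): not NE [P2→P gives 9>2]
(B,P): not NE [P1→C gives 8>6]
(B,Q): not NE [P1→A gives 8>4; P2→P gives 9>2]
(C,P): not NE [P2→Q gives 7>5]
(C,Q): not NE [P1→A gives 8>5]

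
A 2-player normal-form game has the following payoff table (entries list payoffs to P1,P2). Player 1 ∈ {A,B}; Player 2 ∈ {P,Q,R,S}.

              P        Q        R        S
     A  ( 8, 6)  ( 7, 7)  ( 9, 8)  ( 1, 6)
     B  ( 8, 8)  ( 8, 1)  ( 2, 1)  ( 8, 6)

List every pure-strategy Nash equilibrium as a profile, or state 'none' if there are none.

PSNE = {(A,R), (B,P)}

(A,P): not NE [P2→R gives 8>6]
(A,Q): not NE [P1→B gives 8>7; P2→R gives 8>7]
(A,R): NE
(A,S): not NE [P1→B gives 8>1; P2→R gives 8>6]
(B,P): NE
(B,Q): not NE [P2→P gives 8>1]
(B,R): not NE [P1→A gives 9>2; P2→P gives 8>1]
(B,S): not NE [P2→P gives 8>6]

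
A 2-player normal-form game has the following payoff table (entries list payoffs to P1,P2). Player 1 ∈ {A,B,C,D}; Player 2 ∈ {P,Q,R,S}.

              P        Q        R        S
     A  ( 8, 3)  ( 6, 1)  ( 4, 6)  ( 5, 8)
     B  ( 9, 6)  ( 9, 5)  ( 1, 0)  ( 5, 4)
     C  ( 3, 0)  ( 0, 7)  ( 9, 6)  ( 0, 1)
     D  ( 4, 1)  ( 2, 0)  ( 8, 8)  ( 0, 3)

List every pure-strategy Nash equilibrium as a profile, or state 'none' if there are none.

(A,P): not NE [P1→B gives 9>8; P2→S gives 8>3]
(A,Q): not NE [P1→B gives 9>6; P2→S gives 8>1]
(A,R): not NE [P1→C gives 9>4; P2→S gives 8>6]
(A,S): NE
(B,P): NE
(B,Q): not NE [P2→P gives 6>5]
(B,R): not NE [P1→C gives 9>1; P2→P gives 6>0]
(B,S): not NE [P2→P gives 6>4]
(C,P): not NE [P1→B gives 9>3; P2→Q gives 7>0]
(C,Q): not NE [P1→B gives 9>0]
(C,R): not NE [P2→Q gives 7>6]
(C,S): not NE [P1→B gives 5>0; P2→Q gives 7>1]
(D,P): not NE [P1→B gives 9>4; P2→R gives 8>1]
(D,Q): not NE [P1→B gives 9>2; P2→R gives 8>0]
(D,R): not NE [P1→C gives 9>8]
(D,S): not NE [P1→B gives 5>0; P2→R gives 8>3]

Nash profiles: (A,S), (B,P)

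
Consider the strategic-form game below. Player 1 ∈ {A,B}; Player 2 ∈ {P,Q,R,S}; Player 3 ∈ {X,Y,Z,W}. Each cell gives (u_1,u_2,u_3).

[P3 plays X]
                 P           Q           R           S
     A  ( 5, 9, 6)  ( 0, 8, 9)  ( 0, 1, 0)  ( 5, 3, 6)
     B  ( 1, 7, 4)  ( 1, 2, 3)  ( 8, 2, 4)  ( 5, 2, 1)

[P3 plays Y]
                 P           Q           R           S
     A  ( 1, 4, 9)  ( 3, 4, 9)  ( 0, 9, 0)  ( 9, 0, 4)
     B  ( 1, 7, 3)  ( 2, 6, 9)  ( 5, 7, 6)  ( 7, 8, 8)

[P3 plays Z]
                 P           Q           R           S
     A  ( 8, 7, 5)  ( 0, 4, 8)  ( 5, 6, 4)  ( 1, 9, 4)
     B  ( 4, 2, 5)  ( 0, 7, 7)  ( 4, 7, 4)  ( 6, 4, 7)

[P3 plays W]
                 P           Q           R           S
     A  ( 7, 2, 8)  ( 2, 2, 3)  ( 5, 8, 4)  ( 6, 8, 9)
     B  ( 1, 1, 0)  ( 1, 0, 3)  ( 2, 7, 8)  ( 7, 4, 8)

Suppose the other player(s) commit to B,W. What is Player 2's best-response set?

argmax u_2 = {R}

u_2(P vs B,W) = 1
u_2(Q vs B,W) = 0
u_2(R vs B,W) = 7
u_2(S vs B,W) = 4
max payoff 7 at {R}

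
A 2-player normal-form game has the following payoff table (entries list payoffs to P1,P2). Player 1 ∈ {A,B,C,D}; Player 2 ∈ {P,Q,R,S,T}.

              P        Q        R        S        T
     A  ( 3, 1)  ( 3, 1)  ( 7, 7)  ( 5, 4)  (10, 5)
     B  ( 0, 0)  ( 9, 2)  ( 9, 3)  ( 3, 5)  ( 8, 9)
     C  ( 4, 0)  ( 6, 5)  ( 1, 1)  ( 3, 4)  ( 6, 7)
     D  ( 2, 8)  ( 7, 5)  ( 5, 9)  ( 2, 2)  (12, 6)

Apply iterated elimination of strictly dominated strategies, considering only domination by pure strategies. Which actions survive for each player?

Survivors P1:{A,B,D} P2:{R,T}

P2 drop P (R beats it: A:7>1 B:3>0 C:1>0 D:9>8)
P2 drop Q (T beats it: A:5>1 B:9>2 C:7>5 D:6>5)
P1 drop C (A beats it: R:7>1 S:5>3 T:10>6)
P2 drop S (T beats it: A:5>4 B:9>5 D:6>2)
P1→{A,B,D} P2→{R,T}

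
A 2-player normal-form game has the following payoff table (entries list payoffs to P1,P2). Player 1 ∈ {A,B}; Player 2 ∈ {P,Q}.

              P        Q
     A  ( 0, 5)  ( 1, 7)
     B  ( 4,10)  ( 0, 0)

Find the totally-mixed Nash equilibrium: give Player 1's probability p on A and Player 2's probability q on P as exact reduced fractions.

P1 indiff ⇒ q·0+(1-q)·1 = q·4+(1-q)·0 ⇒ q(-4) = (1-q)(-1) ⇒ q = 1/5
P2 indiff ⇒ p·5+(1-p)·10 = p·7+(1-p)·0 ⇒ p(-2) = (1-p)(-10) ⇒ p = 5/6

(p,q) = (5/6, 1/5)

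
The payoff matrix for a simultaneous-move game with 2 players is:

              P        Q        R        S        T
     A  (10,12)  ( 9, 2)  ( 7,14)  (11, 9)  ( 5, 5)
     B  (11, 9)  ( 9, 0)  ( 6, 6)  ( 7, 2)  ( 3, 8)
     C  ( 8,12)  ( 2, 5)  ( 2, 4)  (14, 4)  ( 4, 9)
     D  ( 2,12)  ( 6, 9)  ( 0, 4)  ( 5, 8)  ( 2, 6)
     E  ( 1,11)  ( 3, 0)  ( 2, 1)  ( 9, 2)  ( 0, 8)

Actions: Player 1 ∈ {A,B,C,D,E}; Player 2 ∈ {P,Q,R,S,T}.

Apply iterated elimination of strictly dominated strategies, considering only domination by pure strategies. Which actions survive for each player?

IESDS → P1:{A,B} P2:{P,R}

P1 drop D (A beats it: P:10>2 Q:9>6 R:7>0 S:11>5 T:5>2)
P1 drop E (A beats it: P:10>1 Q:9>3 R:7>2 S:11>9 T:5>0)
P2 drop Q (P beats it: A:12>2 B:9>0 C:12>5)
P2 drop S (P beats it: A:12>9 B:9>2 C:12>4)
P1 drop C (A beats it: P:10>8 R:7>2 T:5>4)
P2 drop T (P beats it: A:12>5 B:9>8)
P1→{A,B} P2→{P,R}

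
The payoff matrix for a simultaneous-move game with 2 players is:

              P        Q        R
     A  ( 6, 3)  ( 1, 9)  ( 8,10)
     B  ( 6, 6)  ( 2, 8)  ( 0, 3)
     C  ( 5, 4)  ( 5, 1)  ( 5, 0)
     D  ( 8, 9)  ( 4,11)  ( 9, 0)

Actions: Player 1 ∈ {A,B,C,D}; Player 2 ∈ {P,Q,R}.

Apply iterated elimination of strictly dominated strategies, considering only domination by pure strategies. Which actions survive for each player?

P1 drop A (D beats it: P:8>6 Q:4>1 R:9>8)
P1 drop B (D beats it: P:8>6 Q:4>2 R:9>0)
P2 drop R (P beats it: C:4>0 D:9>0)
P1→{C,D} P2→{P,Q}

Remaining: P1:{C,D} P2:{P,Q}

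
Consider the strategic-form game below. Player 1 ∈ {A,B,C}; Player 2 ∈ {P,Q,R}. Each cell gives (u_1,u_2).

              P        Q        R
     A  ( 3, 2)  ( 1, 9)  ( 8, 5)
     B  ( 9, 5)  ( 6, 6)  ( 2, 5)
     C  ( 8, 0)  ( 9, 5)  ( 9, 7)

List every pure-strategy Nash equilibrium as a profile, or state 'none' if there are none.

NE set: (C,R)

(A,P): not NE [P1→B gives 9>3; P2→Q gives 9>2]
(A,Q): not NE [P1→C gives 9>1]
(A,R): not NE [P1→C gives 9>8; P2→Q gives 9>5]
(B,P): not NE [P2→Q gives 6>5]
(B,Q): not NE [P1→C gives 9>6]
(B,R): not NE [P1→C gives 9>2; P2→Q gives 6>5]
(C,P): not NE [P1→B gives 9>8; P2→R gives 7>0]
(C,Q): not NE [P2→R gives 7>5]
(C,R): NE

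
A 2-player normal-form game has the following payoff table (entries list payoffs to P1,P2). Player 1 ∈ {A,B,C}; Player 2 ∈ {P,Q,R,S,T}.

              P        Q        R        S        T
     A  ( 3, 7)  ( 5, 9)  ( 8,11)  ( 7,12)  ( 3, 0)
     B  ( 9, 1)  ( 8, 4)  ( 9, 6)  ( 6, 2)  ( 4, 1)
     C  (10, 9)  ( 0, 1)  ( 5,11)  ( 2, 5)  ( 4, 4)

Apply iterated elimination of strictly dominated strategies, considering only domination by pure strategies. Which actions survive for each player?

P2 drop P (R beats it: A:11>7 B:6>1 C:11>9)
P2 drop Q (R beats it: A:11>9 B:6>4 C:11>1)
P2 drop T (R beats it: A:11>0 B:6>1 C:11>4)
P1 drop C (A beats it: R:8>5 S:7>2)
P1→{A,B} P2→{R,S}

Survivors P1:{A,B} P2:{R,S}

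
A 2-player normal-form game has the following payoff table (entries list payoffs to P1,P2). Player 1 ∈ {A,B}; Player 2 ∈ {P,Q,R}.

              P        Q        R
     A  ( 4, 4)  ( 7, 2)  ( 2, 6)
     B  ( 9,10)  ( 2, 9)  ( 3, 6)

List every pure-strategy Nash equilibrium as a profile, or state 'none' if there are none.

PSNE = {(B,P)}

(A,P): not NE [P1→B gives 9>4; P2→R gives 6>4]
(A,Q): not NE [P2→R gives 6>2]
(A,R): not NE [P1→B gives 3>2]
(B,P): NE
(B,Q): not NE [P1→A gives 7>2; P2→P gives 10>9]
(B,R): not NE [P2→P gives 10>6]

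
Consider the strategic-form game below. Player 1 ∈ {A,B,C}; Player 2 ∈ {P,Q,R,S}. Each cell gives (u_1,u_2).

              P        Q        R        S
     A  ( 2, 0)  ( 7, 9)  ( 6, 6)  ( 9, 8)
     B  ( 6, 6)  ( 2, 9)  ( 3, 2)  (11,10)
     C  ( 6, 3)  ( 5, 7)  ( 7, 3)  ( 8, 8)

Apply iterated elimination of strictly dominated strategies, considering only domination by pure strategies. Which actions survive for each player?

Remaining: P1:{A,B} P2:{Q,S}

P2 drop P (Q beats it: A:9>0 B:9>6 C:7>3)
P2 drop R (Q beats it: A:9>6 B:9>2 C:7>3)
P1 drop C (A beats it: Q:7>5 S:9>8)
P1→{A,B} P2→{Q,S}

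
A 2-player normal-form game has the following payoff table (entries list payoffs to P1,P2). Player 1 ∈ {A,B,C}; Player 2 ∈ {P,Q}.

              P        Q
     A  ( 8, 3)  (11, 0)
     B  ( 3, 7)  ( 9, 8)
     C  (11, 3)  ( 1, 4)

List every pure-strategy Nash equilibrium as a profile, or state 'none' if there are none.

(A,P): not NE [P1→C gives 11>8]
(A,Q): not NE [P2→P gives 3>0]
(B,P): not NE [P1→C gives 11>3; P2→Q gives 8>7]
(B,Q): not NE [P1→A gives 11>9]
(C,P): not NE [P2→Q gives 4>3]
(C,Q): not NE [P1→A gives 11>1]

No pure NE.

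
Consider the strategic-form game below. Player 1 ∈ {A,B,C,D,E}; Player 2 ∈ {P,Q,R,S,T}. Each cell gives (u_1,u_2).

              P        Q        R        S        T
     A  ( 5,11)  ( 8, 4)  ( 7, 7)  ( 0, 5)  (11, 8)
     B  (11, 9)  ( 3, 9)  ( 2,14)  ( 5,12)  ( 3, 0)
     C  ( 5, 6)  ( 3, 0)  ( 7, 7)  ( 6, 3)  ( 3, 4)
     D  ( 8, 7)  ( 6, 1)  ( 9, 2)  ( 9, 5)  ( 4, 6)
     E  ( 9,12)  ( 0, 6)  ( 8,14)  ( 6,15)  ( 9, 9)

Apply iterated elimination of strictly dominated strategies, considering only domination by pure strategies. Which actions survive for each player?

P1 drop C (D beats it: P:8>5 Q:6>3 R:9>7 S:9>6 T:4>3)
P2 drop Q (R beats it: A:7>4 B:14>9 D:2>1 E:14>6)
P2 drop T (P beats it: A:11>8 B:9>0 D:7>6 E:12>9)
P1 drop A (D beats it: P:8>5 R:9>7 S:9>0)
P1→{B,D,E} P2→{P,R,S}

Remaining: P1:{B,D,E} P2:{P,R,S}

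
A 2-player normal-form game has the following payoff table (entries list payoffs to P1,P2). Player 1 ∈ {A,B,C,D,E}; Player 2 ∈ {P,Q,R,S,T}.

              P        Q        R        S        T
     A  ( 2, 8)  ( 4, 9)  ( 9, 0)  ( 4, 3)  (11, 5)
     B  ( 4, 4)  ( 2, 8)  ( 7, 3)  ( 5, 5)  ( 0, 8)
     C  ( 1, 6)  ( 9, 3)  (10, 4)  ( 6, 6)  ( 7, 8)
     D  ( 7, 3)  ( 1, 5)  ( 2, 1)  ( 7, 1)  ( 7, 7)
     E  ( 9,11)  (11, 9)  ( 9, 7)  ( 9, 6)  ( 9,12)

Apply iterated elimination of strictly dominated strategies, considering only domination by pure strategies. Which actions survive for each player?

IESDS → P1:{A,E} P2:{P,Q,T}

P1 drop B (E beats it: P:9>4 Q:11>2 R:9>7 S:9>5 T:9>0)
P1 drop D (E beats it: P:9>7 Q:11>1 R:9>2 S:9>7 T:9>7)
P2 drop R (P beats it: A:8>0 C:6>4 E:11>7)
P1 drop C (E beats it: P:9>1 Q:11>9 S:9>6 T:9>7)
P2 drop S (P beats it: A:8>3 E:11>6)
P1→{A,E} P2→{P,Q,T}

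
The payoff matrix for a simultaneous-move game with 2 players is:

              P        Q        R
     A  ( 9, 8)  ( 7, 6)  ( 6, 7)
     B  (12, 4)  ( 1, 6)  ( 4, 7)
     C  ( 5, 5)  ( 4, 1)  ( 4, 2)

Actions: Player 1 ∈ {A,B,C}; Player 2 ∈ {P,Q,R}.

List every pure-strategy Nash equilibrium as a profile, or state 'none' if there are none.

PSNE: ∅

(A,P): not NE [P1→B gives 12>9]
(A,Q): not NE [P2→P gives 8>6]
(A,R): not NE [P2→P gives 8>7]
(B,P): not NE [P2→R gives 7>4]
(B,Q): not NE [P1→A gives 7>1; P2→R gives 7>6]
(B,R): not NE [P1→A gives 6>4]
(C,P): not NE [P1→B gives 12>5]
(C,Q): not NE [P1→A gives 7>4; P2→P gives 5>1]
(C,R): not NE [P1→A gives 6>4; P2→P gives 5>2]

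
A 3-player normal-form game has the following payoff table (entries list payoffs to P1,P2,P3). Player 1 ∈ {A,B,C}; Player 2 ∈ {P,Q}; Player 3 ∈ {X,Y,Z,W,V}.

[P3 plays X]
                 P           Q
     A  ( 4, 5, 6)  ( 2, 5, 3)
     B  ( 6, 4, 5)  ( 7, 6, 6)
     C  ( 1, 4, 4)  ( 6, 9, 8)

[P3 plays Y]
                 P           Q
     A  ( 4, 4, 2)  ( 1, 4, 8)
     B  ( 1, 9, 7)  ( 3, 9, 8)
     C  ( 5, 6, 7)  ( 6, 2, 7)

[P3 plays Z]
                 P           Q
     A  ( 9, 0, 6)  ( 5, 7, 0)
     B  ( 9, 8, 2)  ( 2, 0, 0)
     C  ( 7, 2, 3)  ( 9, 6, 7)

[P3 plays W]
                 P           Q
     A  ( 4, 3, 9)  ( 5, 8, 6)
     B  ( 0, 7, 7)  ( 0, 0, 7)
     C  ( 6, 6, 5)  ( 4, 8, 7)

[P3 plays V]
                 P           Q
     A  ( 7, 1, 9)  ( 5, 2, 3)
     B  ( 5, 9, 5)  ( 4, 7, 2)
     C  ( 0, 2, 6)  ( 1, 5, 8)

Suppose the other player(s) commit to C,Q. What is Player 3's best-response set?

u_3(X vs C,Q) = 8
u_3(Y vs C,Q) = 7
u_3(Z vs C,Q) = 7
u_3(W vs C,Q) = 7
u_3(V vs C,Q) = 8
max payoff 8 at {X,V}

BR_3 = {X,V}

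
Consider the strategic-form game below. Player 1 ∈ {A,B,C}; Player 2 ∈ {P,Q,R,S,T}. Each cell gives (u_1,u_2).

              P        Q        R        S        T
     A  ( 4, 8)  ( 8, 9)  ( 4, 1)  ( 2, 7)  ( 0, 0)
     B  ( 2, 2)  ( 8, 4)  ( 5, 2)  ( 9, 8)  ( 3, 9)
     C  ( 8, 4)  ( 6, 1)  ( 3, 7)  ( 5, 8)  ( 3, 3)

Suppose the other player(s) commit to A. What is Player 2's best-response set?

P2 best: {Q}

u_2(P vs A) = 8
u_2(Q vs A) = 9
u_2(R vs A) = 1
u_2(S vs A) = 7
u_2(T vs A) = 0
max payoff 9 at {Q}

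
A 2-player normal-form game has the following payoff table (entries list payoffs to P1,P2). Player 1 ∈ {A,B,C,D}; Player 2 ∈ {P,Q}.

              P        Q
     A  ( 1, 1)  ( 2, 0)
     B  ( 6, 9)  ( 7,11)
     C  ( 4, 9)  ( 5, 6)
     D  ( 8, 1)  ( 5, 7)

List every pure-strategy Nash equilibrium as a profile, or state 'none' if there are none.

(A,P): not NE [P1→D gives 8>1]
(A,Q): not NE [P1→B gives 7>2; P2→P gives 1>0]
(B,P): not NE [P1→D gives 8>6; P2→Q gives 11>9]
(B,Q): NE
(C,P): not NE [P1→D gives 8>4]
(C,Q): not NE [P1→B gives 7>5; P2→P gives 9>6]
(D,P): not NE [P2→Q gives 7>1]
(D,Q): not NE [P1→B gives 7>5]

NE set: (B,Q)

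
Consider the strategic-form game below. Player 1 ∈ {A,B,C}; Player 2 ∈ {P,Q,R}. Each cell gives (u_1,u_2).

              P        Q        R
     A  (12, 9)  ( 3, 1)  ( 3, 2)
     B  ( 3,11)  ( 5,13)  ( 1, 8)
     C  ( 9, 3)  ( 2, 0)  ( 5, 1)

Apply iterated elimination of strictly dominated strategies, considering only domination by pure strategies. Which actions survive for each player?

Remaining: P1:{A,B} P2:{P,Q}

P2 drop R (P beats it: A:9>2 B:11>8 C:3>1)
P1 drop C (A beats it: P:12>9 Q:3>2)
P1→{A,B} P2→{P,Q}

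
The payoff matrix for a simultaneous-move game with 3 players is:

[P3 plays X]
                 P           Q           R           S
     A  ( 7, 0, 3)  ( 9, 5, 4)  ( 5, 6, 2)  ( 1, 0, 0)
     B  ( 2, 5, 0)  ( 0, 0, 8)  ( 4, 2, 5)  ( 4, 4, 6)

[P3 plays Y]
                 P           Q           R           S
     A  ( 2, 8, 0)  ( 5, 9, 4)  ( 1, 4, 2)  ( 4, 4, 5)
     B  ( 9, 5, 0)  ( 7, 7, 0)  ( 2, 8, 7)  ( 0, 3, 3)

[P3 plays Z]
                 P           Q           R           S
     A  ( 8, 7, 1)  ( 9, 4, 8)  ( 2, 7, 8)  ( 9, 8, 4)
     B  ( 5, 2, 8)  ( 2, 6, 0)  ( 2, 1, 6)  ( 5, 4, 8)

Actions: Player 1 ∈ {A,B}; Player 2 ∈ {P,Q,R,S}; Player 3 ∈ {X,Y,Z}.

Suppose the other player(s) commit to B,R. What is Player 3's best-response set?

BR_3 = {Y}

u_3(X vs B,R) = 5
u_3(Y vs B,R) = 7
u_3(Z vs B,R) = 6
max payoff 7 at {Y}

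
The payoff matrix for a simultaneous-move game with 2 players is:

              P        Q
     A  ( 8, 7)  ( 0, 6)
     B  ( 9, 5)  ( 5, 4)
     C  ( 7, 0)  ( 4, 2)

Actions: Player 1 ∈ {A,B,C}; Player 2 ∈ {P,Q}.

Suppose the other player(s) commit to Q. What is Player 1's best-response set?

BR_1 = {B}

u_1(A vs Q) = 0
u_1(B vs Q) = 5
u_1(C vs Q) = 4
max payoff 5 at {B}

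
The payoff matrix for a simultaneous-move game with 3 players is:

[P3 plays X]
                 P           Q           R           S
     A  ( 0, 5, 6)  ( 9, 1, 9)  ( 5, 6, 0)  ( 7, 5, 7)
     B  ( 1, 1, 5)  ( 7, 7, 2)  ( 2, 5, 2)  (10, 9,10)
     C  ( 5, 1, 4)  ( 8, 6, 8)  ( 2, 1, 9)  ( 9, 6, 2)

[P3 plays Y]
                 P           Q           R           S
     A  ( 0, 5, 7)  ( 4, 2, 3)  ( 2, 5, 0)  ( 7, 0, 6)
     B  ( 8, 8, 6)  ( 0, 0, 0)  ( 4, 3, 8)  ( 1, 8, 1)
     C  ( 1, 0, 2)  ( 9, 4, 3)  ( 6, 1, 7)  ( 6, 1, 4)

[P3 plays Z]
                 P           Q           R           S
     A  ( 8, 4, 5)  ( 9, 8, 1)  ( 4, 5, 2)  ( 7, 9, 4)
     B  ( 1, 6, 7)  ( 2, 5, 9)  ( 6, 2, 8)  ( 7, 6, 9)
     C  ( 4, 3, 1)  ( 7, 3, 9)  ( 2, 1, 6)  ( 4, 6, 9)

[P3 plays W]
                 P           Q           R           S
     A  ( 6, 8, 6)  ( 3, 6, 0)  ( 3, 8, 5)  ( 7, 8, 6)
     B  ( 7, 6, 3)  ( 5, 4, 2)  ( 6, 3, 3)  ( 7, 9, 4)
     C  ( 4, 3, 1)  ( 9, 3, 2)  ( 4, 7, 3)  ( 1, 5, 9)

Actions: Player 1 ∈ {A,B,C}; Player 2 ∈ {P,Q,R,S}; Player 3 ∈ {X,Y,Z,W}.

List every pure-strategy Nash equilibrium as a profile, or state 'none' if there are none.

(A,P,X): not NE [P1→C gives 5>0; P2→R gives 6>5; P3→Y gives 7>6]
(A,P,Y): not NE [P1→B gives 8>0]
(A,P,Z): not NE [P2→S gives 9>4; P3→Y gives 7>5]
(A,P,W): not NE [P1→B gives 7>6; P3→Y gives 7>6]
(A,Q,X): not NE [P2→R gives 6>1]
(A,Q,Y): not NE [P1→C gives 9>4; P2→R gives 5>2; P3→X gives 9>3]
(A,Q,Z): not NE [P2→S gives 9>8; P3→X gives 9>1]
(A,Q,W): not NE [P1→C gives 9>3; P2→S gives 8>6; P3→X gives 9>0]
(A,R,X): not NE [P3→W gives 5>0]
(A,R,Y): not NE [P1→C gives 6>2; P3→W gives 5>0]
(A,R,Z): not NE [P1→B gives 6>4; P2→S gives 9>5; P3→W gives 5>2]
(A,R,W): not NE [P1→B gives 6>3]
(A,S,X): not NE [P1→B gives 10>7; P2→R gives 6>5]
(A,S,Y): not NE [P2→R gives 5>0; P3→X gives 7>6]
(A,S,Z): not NE [P3→X gives 7>4]
(A,S,W): not NE [P3→X gives 7>6]
(B,P,X): not NE [P1→C gives 5>1; P2→S gives 9>1; P3→Z gives 7>5]
(B,P,Y): not NE [P3→Z gives 7>6]
(B,P,Z): not NE [P1→A gives 8>1]
(B,P,W): not NE [P2→S gives 9>6; P3→Z gives 7>3]
(B,Q,X): not NE [P1→A gives 9>7; P2→S gives 9>7; P3→Z gives 9>2]
(B,Q,Y): not NE [P1→C gives 9>0; P2→S gives 8>0; P3→Z gives 9>0]
(B,Q,Z): not NE [P1→A gives 9>2; P2→S gives 6>5]
(B,Q,W): not NE [P1→C gives 9>5; P2→S gives 9>4; P3→Z gives 9>2]
(B,R,X): not NE [P1→A gives 5>2; P2→S gives 9>5; P3→Z gives 8>2]
(B,R,Y): not NE [P1→C gives 6>4; P2→S gives 8>3]
(B,R,Z): not NE [P2→S gives 6>2]
(B,R,W): not NE [P2→S gives 9>3; P3→Z gives 8>3]
(B,S,X): NE
(B,S,Y): not NE [P1→A gives 7>1; P3→X gives 10>1]
(B,S,Z): not NE [P3→X gives 10>9]
(B,S,W): not NE [P3→X gives 10>4]
(C,P,X): not NE [P2→S gives 6>1]
(C,P,Y): not NE [P1→B gives 8>1; P2→Q gives 4>0; P3→X gives 4>2]
(C,P,Z): not NE [P1→A gives 8>4; P2→S gives 6>3; P3→X gives 4>1]
(C,P,W): not NE [P1→B gives 7>4; P2→R gives 7>3; P3→X gives 4>1]
(C,Q,X): not NE [P1→A gives 9>8; P3→Z gives 9>8]
(C,Q,Y): not NE [P3→Z gives 9>3]
(C,Q,Z): not NE [P1→A gives 9>7; P2→S gives 6>3]
(C,Q,W): not NE [P2→R gives 7>3; P3→Z gives 9>2]
(C,R,X): not NE [P1→A gives 5>2; P2→S gives 6>1]
(C,R,Y): not NE [P2→Q gives 4>1; P3→X gives 9>7]
(C,R,Z): not NE [P1→B gives 6>2; P2→S gives 6>1; P3→X gives 9>6]
(C,R,W): not NE [P1→B gives 6>4; P3→X gives 9>3]
(C,S,X): not NE [P1→B gives 10>9; P3→W gives 9>2]
(C,S,Y): not NE [P1→A gives 7>6; P2→Q gives 4>1; P3→W gives 9>4]
(C,S,Z): not NE [P1→B gives 7>4]
(C,S,W): not NE [P1→B gives 7>1; P2→R gives 7>5]

PSNE = {(B,S,X)}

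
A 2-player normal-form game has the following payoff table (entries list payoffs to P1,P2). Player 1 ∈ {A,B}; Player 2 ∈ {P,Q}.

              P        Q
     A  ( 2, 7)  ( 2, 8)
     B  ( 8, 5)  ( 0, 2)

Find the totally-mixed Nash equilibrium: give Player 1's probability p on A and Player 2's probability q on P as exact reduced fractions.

P1 indiff ⇒ q·2+(1-q)·2 = q·8+(1-q)·0 ⇒ q(-6) = (1-q)(-2) ⇒ q = 1/4
P2 indiff ⇒ p·7+(1-p)·5 = p·8+(1-p)·2 ⇒ p(-1) = (1-p)(-3) ⇒ p = 3/4

(p,q) = (3/4, 1/4)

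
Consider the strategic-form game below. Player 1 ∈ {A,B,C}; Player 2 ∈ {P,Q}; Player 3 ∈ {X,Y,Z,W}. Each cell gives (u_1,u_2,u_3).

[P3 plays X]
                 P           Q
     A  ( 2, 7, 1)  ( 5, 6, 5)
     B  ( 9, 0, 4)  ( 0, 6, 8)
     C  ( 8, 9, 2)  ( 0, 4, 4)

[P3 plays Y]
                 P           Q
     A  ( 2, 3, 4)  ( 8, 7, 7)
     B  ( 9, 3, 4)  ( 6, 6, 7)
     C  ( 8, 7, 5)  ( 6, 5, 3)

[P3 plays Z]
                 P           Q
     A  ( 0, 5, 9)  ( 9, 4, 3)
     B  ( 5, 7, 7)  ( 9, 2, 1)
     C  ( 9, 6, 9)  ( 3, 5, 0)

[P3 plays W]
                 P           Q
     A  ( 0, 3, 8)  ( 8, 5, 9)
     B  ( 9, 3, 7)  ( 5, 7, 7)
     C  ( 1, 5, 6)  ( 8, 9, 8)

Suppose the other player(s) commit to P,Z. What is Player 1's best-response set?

u_1(A vs P,Z) = 0
u_1(B vs P,Z) = 5
u_1(C vs P,Z) = 9
max payoff 9 at {C}

P1 best: {C}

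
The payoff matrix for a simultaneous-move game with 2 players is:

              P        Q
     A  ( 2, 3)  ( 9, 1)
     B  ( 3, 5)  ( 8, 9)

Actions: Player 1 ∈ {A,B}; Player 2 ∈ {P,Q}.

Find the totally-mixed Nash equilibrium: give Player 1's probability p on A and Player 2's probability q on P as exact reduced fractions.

P1 indiff ⇒ q·2+(1-q)·9 = q·3+(1-q)·8 ⇒ q(-1) = (1-q)(-1) ⇒ q = 1/2
P2 indiff ⇒ p·3+(1-p)·5 = p·1+(1-p)·9 ⇒ p(2) = (1-p)(4) ⇒ p = 2/3

(p,q) = (2/3, 1/2)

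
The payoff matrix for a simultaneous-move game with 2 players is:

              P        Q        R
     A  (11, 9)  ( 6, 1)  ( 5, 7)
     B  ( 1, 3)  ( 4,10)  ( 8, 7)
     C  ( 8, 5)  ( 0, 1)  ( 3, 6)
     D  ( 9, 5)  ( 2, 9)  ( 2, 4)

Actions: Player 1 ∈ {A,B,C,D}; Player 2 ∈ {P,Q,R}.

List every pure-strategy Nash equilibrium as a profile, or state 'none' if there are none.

Nash profiles: (A,P)

(A,P): NE
(A,Q): not NE [P2→P gives 9>1]
(A,R): not NE [P1→B gives 8>5; P2→P gives 9>7]
(B,P): not NE [P1→A gives 11>1; P2→Q gives 10>3]
(B,Q): not NE [P1→A gives 6>4]
(B,R): not NE [P2→Q gives 10>7]
(C,P): not NE [P1→A gives 11>8; P2→R gives 6>5]
(C,Q): not NE [P1→A gives 6>0; P2→R gives 6>1]
(C,R): not NE [P1→B gives 8>3]
(D,P): not NE [P1→A gives 11>9; P2→Q gives 9>5]
(D,Q): not NE [P1→A gives 6>2]
(D,R): not NE [P1→B gives 8>2; P2→Q gives 9>4]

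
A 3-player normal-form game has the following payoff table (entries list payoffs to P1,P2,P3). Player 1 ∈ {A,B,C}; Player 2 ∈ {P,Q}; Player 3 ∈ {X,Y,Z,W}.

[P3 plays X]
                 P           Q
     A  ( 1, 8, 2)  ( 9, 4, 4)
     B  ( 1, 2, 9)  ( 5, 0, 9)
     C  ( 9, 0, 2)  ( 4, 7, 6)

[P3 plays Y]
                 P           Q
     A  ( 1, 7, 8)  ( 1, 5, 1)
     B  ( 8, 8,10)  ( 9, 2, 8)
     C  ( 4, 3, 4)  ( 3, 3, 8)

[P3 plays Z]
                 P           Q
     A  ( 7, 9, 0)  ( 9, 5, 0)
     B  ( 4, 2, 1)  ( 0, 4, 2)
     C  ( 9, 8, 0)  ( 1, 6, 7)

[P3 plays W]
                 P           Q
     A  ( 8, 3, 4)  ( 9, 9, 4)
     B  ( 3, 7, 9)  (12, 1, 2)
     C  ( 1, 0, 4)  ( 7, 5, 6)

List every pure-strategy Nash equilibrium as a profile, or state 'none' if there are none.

PSNE = {(B,P,Y)}

(A,P,X): not NE [P1→C gives 9>1; P3→Y gives 8>2]
(A,P,Y): not NE [P1→B gives 8>1]
(A,P,Z): not NE [P1→C gives 9>7; P3→Y gives 8>0]
(A,P,W): not NE [P2→Q gives 9>3; P3→Y gives 8>4]
(A,Q,X): not NE [P2→P gives 8>4]
(A,Q,Y): not NE [P1→B gives 9>1; P2→P gives 7>5; P3→W gives 4>1]
(A,Q,Z): not NE [P2→P gives 9>5; P3→W gives 4>0]
(A,Q,W): not NE [P1→B gives 12>9]
(B,P,X): not NE [P1→C gives 9>1; P3→Y gives 10>9]
(B,P,Y): NE
(B,P,Z): not NE [P1→C gives 9>4; P2→Q gives 4>2; P3→Y gives 10>1]
(B,P,W): not NE [P1→A gives 8>3; P3→Y gives 10>9]
(B,Q,X): not NE [P1→A gives 9>5; P2→P gives 2>0]
(B,Q,Y): not NE [P2→P gives 8>2; P3→X gives 9>8]
(B,Q,Z): not NE [P1→A gives 9>0; P3→X gives 9>2]
(B,Q,W): not NE [P2→P gives 7>1; P3→X gives 9>2]
(C,P,X): not NE [P2→Q gives 7>0; P3→W gives 4>2]
(C,P,Y): not NE [P1→B gives 8>4]
(C,P,Z): not NE [P3→W gives 4>0]
(C,P,W): not NE [P1→A gives 8>1; P2→Q gives 5>0]
(C,Q,X): not NE [P1→A gives 9>4; P3→Y gives 8>6]
(C,Q,Y): not NE [P1→B gives 9>3]
(C,Q,Z): not NE [P1→A gives 9>1; P2→P gives 8>6; P3→Y gives 8>7]
(C,Q,W): not NE [P1→B gives 12>7; P3→Y gives 8>6]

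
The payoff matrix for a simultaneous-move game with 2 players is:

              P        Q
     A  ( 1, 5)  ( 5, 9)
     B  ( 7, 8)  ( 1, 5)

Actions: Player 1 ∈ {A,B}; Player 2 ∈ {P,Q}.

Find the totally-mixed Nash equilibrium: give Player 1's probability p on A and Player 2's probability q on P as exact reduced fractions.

P1 indiff ⇒ q·1+(1-q)·5 = q·7+(1-q)·1 ⇒ q(-6) = (1-q)(-4) ⇒ q = 2/5
P2 indiff ⇒ p·5+(1-p)·8 = p·9+(1-p)·5 ⇒ p(-4) = (1-p)(-3) ⇒ p = 3/7

P1 mixes 3/7 on A; P2 mixes 2/5 on P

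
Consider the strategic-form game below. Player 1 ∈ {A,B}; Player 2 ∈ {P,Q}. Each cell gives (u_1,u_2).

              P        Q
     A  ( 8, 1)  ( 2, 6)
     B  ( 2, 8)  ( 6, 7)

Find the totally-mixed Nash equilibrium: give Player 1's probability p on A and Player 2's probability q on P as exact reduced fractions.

P1 mixes 1/6 on A; P2 mixes 2/5 on P

P1 indiff ⇒ q·8+(1-q)·2 = q·2+(1-q)·6 ⇒ q(6) = (1-q)(4) ⇒ q = 2/5
P2 indiff ⇒ p·1+(1-p)·8 = p·6+(1-p)·7 ⇒ p(-5) = (1-p)(-1) ⇒ p = 1/6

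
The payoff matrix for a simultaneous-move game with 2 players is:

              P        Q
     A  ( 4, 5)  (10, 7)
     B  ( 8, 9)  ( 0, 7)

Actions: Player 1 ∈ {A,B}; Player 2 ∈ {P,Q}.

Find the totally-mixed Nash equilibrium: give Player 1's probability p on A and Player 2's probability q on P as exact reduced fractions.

(p,q) = (1/2, 5/7)

P1 indiff ⇒ q·4+(1-q)·10 = q·8+(1-q)·0 ⇒ q(-4) = (1-q)(-10) ⇒ q = 5/7
P2 indiff ⇒ p·5+(1-p)·9 = p·7+(1-p)·7 ⇒ p(-2) = (1-p)(-2) ⇒ p = 1/2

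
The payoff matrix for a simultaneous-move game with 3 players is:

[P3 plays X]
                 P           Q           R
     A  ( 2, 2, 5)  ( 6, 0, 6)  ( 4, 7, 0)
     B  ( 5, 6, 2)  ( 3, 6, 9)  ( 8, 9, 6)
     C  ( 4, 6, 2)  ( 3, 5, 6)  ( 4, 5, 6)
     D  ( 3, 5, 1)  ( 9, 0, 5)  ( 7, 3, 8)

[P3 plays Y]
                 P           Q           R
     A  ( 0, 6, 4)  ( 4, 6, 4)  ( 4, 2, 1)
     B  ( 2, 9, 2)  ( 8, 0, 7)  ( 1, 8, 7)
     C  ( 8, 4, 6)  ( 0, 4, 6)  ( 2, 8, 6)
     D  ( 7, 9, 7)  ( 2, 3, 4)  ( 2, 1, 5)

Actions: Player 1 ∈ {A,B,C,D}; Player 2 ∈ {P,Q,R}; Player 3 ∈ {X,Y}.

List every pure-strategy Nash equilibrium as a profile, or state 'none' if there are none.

No pure NE.

(A,P,X): not NE [P1→B gives 5>2; P2→R gives 7>2]
(A,P,Y): not NE [P1→C gives 8>0; P3→X gives 5>4]
(A,Q,X): not NE [P1→D gives 9>6; P2→R gives 7>0]
(A,Q,Y): not NE [P1→B gives 8>4; P3→X gives 6>4]
(A,R,X): not NE [P1→B gives 8>4; P3→Y gives 1>0]
(A,R,Y): not NE [P2→Q gives 6>2]
(B,P,X): not NE [P2→R gives 9>6]
(B,P,Y): not NE [P1→C gives 8>2]
(B,Q,X): not NE [P1→D gives 9>3; P2→R gives 9>6]
(B,Q,Y): not NE [P2→P gives 9>0; P3→X gives 9>7]
(B,R,X): not NE [P3→Y gives 7>6]
(B,R,Y): not NE [P1→A gives 4>1; P2→P gives 9>8]
(C,P,X): not NE [P1→B gives 5>4; P3→Y gives 6>2]
(C,P,Y): not NE [P2→R gives 8>4]
(C,Q,X): not NE [P1→D gives 9>3; P2→P gives 6>5]
(C,Q,Y): not NE [P1→B gives 8>0; P2→R gives 8>4]
(C,R,X): not NE [P1→B gives 8>4; P2→P gives 6>5]
(C,R,Y): not NE [P1→A gives 4>2]
(D,P,X): not NE [P1→B gives 5>3; P3→Y gives 7>1]
(D,P,Y): not NE [P1→C gives 8>7]
(D,Q,X): not NE [P2→P gives 5>0]
(D,Q,Y): not NE [P1→B gives 8>2; P2→P gives 9>3; P3→X gives 5>4]
(D,R,X): not NE [P1→B gives 8>7; P2→P gives 5>3]
(D,R,Y): not NE [P1→A gives 4>2; P2→P gives 9>1; P3→X gives 8>5]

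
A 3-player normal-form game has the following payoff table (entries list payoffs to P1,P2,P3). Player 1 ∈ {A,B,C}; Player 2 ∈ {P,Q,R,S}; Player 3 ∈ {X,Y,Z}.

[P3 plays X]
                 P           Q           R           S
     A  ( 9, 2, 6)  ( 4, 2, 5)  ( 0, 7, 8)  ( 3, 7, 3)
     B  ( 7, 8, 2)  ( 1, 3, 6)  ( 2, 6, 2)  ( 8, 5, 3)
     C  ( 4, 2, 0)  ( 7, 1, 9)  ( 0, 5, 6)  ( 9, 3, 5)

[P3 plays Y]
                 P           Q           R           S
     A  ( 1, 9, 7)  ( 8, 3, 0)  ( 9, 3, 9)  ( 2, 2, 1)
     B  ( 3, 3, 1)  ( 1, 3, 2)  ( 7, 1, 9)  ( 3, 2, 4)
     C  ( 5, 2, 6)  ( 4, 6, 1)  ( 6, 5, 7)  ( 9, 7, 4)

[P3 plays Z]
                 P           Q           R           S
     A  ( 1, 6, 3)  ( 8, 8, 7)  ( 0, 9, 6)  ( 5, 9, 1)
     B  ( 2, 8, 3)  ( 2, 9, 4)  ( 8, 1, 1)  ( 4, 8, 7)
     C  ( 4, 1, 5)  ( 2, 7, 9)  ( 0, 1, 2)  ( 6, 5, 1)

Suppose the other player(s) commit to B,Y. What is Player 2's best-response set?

P2 best: {P,Q}

u_2(P vs B,Y) = 3
u_2(Q vs B,Y) = 3
u_2(R vs B,Y) = 1
u_2(S vs B,Y) = 2
max payoff 3 at {P,Q}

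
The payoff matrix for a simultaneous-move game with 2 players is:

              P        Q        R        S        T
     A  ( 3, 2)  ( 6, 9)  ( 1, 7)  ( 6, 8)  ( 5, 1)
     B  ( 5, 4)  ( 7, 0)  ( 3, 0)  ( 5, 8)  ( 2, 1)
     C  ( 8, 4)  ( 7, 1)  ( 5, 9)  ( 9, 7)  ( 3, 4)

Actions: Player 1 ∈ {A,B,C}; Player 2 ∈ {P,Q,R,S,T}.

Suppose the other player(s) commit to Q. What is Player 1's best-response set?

argmax u_1 = {B,C}

u_1(A vs Q) = 6
u_1(B vs Q) = 7
u_1(C vs Q) = 7
max payoff 7 at {B,C}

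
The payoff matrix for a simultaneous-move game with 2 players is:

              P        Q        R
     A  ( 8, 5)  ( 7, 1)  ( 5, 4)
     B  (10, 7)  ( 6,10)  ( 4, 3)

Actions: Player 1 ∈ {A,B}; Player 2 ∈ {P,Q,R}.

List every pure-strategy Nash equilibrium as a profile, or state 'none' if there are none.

PSNE: ∅

(A,P): not NE [P1→B gives 10>8]
(A,Q): not NE [P2→P gives 5>1]
(A,R): not NE [P2→P gives 5>4]
(B,P): not NE [P2→Q gives 10>7]
(B,Q): not NE [P1→A gives 7>6]
(B,R): not NE [P1→A gives 5>4; P2→Q gives 10>3]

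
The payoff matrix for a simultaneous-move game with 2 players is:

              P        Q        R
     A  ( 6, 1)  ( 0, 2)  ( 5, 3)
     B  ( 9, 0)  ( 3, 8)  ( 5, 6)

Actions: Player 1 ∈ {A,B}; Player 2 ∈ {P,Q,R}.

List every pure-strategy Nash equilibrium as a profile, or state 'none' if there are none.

(A,P): not NE [P1→B gives 9>6; P2→R gives 3>1]
(A,Q): not NE [P1→B gives 3>0; P2→R gives 3>2]
(A,R): NE
(B,P): not NE [P2→Q gives 8>0]
(B,Q): NE
(B,R): not NE [P2→Q gives 8>6]

PSNE = {(A,R), (B,Q)}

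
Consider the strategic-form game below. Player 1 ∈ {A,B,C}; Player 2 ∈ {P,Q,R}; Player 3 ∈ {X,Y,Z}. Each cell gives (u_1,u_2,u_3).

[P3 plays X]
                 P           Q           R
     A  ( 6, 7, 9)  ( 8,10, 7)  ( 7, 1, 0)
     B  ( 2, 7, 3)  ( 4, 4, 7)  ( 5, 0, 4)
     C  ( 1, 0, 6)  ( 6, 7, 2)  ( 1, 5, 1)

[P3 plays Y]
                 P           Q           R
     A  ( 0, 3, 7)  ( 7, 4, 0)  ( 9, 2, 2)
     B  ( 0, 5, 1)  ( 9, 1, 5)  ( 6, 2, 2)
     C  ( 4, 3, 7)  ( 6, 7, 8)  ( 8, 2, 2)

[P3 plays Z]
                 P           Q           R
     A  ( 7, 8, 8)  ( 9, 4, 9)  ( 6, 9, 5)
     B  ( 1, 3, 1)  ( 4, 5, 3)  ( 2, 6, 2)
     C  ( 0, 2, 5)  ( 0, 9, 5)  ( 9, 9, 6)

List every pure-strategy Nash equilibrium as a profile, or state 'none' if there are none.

(A,P,X): not NE [P2→Q gives 10>7]
(A,P,Y): not NE [P1→C gives 4>0; P2→Q gives 4>3; P3→X gives 9>7]
(A,P,Z): not NE [P2→R gives 9>8; P3→X gives 9>8]
(A,Q,X): not NE [P3→Z gives 9>7]
(A,Q,Y): not NE [P1→B gives 9>7; P3→Z gives 9>0]
(A,Q,Z): not NE [P2→R gives 9>4]
(A,R,X): not NE [P2→Q gives 10>1; P3→Z gives 5>0]
(A,R,Y): not NE [P2→Q gives 4>2; P3→Z gives 5>2]
(A,R,Z): not NE [P1→C gives 9>6]
(B,P,X): not NE [P1→A gives 6>2]
(B,P,Y): not NE [P1→C gives 4>0; P3→X gives 3>1]
(B,P,Z): not NE [P1→A gives 7>1; P2→R gives 6>3; P3→X gives 3>1]
(B,Q,X): not NE [P1→A gives 8>4; P2→P gives 7>4]
(B,Q,Y): not NE [P2→P gives 5>1; P3→X gives 7>5]
(B,Q,Z): not NE [P1→A gives 9>4; P2→R gives 6>5; P3→X gives 7>3]
(B,R,X): not NE [P1→A gives 7>5; P2→P gives 7>0]
(B,R,Y): not NE [P1→A gives 9>6; P2→P gives 5>2; P3→X gives 4>2]
(B,R,Z): not NE [P1→C gives 9>2; P3→X gives 4>2]
(C,P,X): not NE [P1→A gives 6>1; P2→Q gives 7>0; P3→Y gives 7>6]
(C,P,Y): not NE [P2→Q gives 7>3]
(C,P,Z): not NE [P1→A gives 7>0; P2→R gives 9>2; P3→Y gives 7>5]
(C,Q,X): not NE [P1→A gives 8>6; P3→Y gives 8>2]
(C,Q,Y): not NE [P1→B gives 9>6]
(C,Q,Z): not NE [P1→A gives 9>0; P3→Y gives 8>5]
(C,R,X): not NE [P1→A gives 7>1; P2→Q gives 7>5; P3→Z gives 6>1]
(C,R,Y): not NE [P1→A gives 9>8; P2→Q gives 7>2; P3→Z gives 6>2]
(C,R,Z): NE

PSNE = {(C,R,Z)}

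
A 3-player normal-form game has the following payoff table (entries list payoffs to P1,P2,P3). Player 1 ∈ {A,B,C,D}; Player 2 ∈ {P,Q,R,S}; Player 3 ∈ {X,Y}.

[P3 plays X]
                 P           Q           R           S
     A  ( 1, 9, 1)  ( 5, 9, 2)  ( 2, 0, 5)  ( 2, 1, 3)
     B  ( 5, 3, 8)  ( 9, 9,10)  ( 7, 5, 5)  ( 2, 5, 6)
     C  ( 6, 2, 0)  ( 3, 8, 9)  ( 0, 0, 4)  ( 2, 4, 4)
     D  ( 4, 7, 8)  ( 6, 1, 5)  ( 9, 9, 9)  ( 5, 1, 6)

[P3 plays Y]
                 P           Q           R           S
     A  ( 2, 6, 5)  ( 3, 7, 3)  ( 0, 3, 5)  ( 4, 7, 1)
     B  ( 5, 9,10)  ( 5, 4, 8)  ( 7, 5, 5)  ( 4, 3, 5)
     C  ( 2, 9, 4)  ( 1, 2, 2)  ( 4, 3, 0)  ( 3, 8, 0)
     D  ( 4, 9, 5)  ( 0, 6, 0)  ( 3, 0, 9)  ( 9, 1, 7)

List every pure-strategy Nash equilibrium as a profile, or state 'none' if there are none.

(A,P,X): not NE [P1→C gives 6>1; P3→Y gives 5>1]
(A,P,Y): not NE [P1→B gives 5>2; P2→S gives 7>6]
(A,Q,X): not NE [P1→B gives 9>5; P3→Y gives 3>2]
(A,Q,Y): not NE [P1→B gives 5>3]
(A,R,X): not NE [P1→D gives 9>2; P2→Q gives 9>0]
(A,R,Y): not NE [P1→B gives 7>0; P2→S gives 7>3]
(A,S,X): not NE [P1→D gives 5>2; P2→Q gives 9>1]
(A,S,Y): not NE [P1→D gives 9>4; P3→X gives 3>1]
(B,P,X): not NE [P1→C gives 6>5; P2→Q gives 9>3; P3→Y gives 10>8]
(B,P,Y): NE
(B,Q,X): NE
(B,Q,Y): not NE [P2→P gives 9>4; P3→X gives 10>8]
(B,R,X): not NE [P1→D gives 9>7; P2→Q gives 9>5]
(B,R,Y): not NE [P2→P gives 9>5]
(B,S,X): not NE [P1→D gives 5>2; P2→Q gives 9>5]
(B,S,Y): not NE [P1→D gives 9>4; P2→P gives 9>3; P3→X gives 6>5]
(C,P,X): not NE [P2→Q gives 8>2; P3→Y gives 4>0]
(C,P,Y): not NE [P1→B gives 5>2]
(C,Q,X): not NE [P1→B gives 9>3]
(C,Q,Y): not NE [P1→B gives 5>1; P2→P gives 9>2; P3→X gives 9>2]
(C,R,X): not NE [P1→D gives 9>0; P2→Q gives 8>0]
(C,R,Y): not NE [P1→B gives 7>4; P2→P gives 9>3; P3→X gives 4>0]
(C,S,X): not NE [P1→D gives 5>2; P2→Q gives 8>4]
(C,S,Y): not NE [P1→D gives 9>3; P2→P gives 9>8; P3→X gives 4>0]
(D,P,X): not NE [P1→C gives 6>4; P2→R gives 9>7]
(D,P,Y): not NE [P1→B gives 5>4; P3→X gives 8>5]
(D,Q,X): not NE [P1→B gives 9>6; P2→R gives 9>1]
(D,Q,Y): not NE [P1→B gives 5>0; P2→P gives 9>6; P3→X gives 5>0]
(D,R,X): NE
(D,R,Y): not NE [P1→B gives 7>3; P2→P gives 9>0]
(D,S,X): not NE [P2→R gives 9>1; P3→Y gives 7>6]
(D,S,Y): not NE [P2→P gives 9>1]

PSNE = {(B,P,Y), (B,Q,X), (D,R,X)}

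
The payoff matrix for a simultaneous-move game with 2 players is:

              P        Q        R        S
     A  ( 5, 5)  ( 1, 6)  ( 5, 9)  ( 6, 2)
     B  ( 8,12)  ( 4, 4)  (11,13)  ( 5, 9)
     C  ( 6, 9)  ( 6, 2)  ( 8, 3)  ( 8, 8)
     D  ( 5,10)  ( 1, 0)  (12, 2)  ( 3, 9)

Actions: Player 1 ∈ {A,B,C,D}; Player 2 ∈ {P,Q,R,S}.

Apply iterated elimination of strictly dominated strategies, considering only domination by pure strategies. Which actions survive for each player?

P1 drop A (C beats it: P:6>5 Q:6>1 R:8>5 S:8>6)
P2 drop Q (P beats it: B:12>4 C:9>2 D:10>0)
P2 drop S (P beats it: B:12>9 C:9>8 D:10>9)
P1 drop C (B beats it: P:8>6 R:11>8)
P1→{B,D} P2→{P,R}

Survivors P1:{B,D} P2:{P,R}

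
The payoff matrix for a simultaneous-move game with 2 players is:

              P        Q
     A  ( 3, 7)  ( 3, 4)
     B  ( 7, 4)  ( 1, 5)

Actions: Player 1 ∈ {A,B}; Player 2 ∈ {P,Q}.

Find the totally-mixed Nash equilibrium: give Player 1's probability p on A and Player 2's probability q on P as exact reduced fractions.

P1 mixes 1/4 on A; P2 mixes 1/3 on P

P1 indiff ⇒ q·3+(1-q)·3 = q·7+(1-q)·1 ⇒ q(-4) = (1-q)(-2) ⇒ q = 1/3
P2 indiff ⇒ p·7+(1-p)·4 = p·4+(1-p)·5 ⇒ p(3) = (1-p)(1) ⇒ p = 1/4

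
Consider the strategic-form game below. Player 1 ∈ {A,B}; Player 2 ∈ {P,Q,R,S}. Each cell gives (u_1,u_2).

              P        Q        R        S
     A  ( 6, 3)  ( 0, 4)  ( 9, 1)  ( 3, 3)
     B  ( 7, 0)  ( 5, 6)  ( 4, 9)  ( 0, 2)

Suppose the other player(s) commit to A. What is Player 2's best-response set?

argmax u_2 = {Q}

u_2(P vs A) = 3
u_2(Q vs A) = 4
u_2(R vs A) = 1
u_2(S vs A) = 3
max payoff 4 at {Q}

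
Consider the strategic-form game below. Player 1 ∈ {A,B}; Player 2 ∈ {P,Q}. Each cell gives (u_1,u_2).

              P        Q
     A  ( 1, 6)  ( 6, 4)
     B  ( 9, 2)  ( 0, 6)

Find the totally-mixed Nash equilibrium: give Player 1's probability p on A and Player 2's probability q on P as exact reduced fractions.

p=2/3, q=3/7

P1 indiff ⇒ q·1+(1-q)·6 = q·9+(1-q)·0 ⇒ q(-8) = (1-q)(-6) ⇒ q = 3/7
P2 indiff ⇒ p·6+(1-p)·2 = p·4+(1-p)·6 ⇒ p(2) = (1-p)(4) ⇒ p = 2/3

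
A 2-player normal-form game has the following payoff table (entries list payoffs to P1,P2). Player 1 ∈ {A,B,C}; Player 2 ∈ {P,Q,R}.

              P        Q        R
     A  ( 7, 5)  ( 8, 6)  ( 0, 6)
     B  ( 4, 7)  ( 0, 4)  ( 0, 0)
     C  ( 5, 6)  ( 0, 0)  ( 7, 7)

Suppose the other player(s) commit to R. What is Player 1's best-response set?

u_1(A vs R) = 0
u_1(B vs R) = 0
u_1(C vs R) = 7
max payoff 7 at {C}

P1 best: {C}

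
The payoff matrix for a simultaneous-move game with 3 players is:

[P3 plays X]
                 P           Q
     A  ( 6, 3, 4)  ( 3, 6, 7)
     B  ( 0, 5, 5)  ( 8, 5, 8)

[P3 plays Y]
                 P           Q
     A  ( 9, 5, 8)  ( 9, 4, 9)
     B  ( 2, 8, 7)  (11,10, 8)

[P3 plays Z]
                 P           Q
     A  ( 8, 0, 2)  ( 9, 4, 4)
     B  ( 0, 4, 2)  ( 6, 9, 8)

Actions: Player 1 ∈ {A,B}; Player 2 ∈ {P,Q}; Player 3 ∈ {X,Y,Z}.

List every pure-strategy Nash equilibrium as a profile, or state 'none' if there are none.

PSNE = {(A,P,Y), (B,Q,X), (B,Q,Y)}

(A,P,X): not NE [P2→Q gives 6>3; P3→Y gives 8>4]
(A,P,Y): NE
(A,P,Z): not NE [P2→Q gives 4>0; P3→Y gives 8>2]
(A,Q,X): not NE [P1→B gives 8>3; P3→Y gives 9>7]
(A,Q,Y): not NE [P1→B gives 11>9; P2→P gives 5>4]
(A,Q,Z): not NE [P3→Y gives 9>4]
(B,P,X): not NE [P1→A gives 6>0; P3→Y gives 7>5]
(B,P,Y): not NE [P1→A gives 9>2; P2→Q gives 10>8]
(B,P,Z): not NE [P1→A gives 8>0; P2→Q gives 9>4; P3→Y gives 7>2]
(B,Q,X): NE
(B,Q,Y): NE
(B,Q,Z): not NE [P1→A gives 9>6]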